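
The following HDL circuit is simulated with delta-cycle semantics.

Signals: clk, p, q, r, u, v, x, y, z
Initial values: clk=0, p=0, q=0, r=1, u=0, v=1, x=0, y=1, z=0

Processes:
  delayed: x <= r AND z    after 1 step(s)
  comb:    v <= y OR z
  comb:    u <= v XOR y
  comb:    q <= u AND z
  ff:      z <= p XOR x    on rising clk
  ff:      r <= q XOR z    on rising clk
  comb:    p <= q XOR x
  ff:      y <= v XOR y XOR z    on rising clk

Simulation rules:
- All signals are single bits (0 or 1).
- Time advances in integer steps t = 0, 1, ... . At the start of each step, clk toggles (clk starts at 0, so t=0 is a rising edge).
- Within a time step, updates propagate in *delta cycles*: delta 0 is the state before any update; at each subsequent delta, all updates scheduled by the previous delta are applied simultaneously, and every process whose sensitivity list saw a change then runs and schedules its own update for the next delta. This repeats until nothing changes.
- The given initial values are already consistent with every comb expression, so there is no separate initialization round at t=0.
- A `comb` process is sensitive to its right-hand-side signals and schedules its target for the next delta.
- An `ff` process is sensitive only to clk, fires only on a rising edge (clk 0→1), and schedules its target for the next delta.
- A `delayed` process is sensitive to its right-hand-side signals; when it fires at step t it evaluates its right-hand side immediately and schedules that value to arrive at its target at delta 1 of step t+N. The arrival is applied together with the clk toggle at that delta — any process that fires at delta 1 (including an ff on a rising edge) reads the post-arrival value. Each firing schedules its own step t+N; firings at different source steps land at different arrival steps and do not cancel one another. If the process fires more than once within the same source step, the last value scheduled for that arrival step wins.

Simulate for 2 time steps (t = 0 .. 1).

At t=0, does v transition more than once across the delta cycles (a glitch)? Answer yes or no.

t=0 Δ0: x=0 clk=0 u=0 q=0 y=1 r=1 z=0 p=0 v=1
  Δ1: clk:0→1
  Δ2: y:1→0, r:1→0
  Δ3: u:0→1, v:1→0
  Δ4: u:1→0
  (4Δ to stable)
t=1 Δ0: x=0 clk=1 u=0 q=0 y=0 r=0 z=0 p=0 v=0
  Δ1: clk:1→0
  (1Δ to stable)

no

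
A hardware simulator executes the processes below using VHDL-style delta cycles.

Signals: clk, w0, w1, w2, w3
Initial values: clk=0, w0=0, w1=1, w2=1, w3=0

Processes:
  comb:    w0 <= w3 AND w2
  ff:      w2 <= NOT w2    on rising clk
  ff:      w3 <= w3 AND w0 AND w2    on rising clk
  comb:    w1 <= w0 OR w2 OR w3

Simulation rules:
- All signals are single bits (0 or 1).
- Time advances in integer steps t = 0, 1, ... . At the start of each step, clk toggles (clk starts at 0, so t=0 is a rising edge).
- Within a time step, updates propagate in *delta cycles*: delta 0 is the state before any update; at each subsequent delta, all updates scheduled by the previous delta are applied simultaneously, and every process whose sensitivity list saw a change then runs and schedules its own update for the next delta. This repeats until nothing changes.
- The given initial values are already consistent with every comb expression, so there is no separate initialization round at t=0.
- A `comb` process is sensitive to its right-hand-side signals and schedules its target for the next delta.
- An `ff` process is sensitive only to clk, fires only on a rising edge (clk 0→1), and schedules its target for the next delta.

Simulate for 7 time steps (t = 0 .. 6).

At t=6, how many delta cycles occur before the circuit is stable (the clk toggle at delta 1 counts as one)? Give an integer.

[bits: w1,w0,w2,w3,clk]
t=0: Δ0=10100 Δ1=10101 Δ2=10001 Δ3=00001 | 3Δ
t=1: Δ0=00001 Δ1=00000 | 1Δ
t=2: Δ0=00000 Δ1=00001 Δ2=00101 Δ3=10101 | 3Δ
t=3: Δ0=10101 Δ1=10100 | 1Δ
t=4: Δ0=10100 Δ1=10101 Δ2=10001 Δ3=00001 | 3Δ
t=5: Δ0=00001 Δ1=00000 | 1Δ
t=6: Δ0=00000 Δ1=00001 Δ2=00101 Δ3=10101 | 3Δ

3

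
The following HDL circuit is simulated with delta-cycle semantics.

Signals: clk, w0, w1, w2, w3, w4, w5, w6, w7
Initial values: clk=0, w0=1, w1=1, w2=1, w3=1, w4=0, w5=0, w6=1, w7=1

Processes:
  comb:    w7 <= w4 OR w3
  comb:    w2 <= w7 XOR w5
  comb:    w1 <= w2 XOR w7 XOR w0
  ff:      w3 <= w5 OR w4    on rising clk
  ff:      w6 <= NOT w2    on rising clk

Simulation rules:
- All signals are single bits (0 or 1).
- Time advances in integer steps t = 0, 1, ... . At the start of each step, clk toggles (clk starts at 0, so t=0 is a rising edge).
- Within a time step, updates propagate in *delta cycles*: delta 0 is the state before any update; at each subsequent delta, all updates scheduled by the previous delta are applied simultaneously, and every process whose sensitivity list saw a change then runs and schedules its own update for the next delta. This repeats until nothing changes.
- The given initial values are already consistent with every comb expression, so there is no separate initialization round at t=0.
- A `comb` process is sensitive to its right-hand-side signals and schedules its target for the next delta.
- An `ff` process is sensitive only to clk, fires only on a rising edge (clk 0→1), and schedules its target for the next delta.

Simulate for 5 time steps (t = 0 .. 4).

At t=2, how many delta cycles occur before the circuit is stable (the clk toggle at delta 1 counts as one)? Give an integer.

t=0 Δ0: w7=1 w2=1 w6=1 clk=0 w4=0 w5=0 w3=1 w0=1 w1=1
  Δ1: clk:0→1
  Δ2: w6:1→0, w3:1→0
  Δ3: w7:1→0
  Δ4: w2:1→0, w1:1→0
  Δ5: w1:0→1
  (5Δ to stable)
t=1 Δ0: w7=0 w2=0 w6=0 clk=1 w4=0 w5=0 w3=0 w0=1 w1=1
  Δ1: clk:1→0
  (1Δ to stable)
t=2 Δ0: w7=0 w2=0 w6=0 clk=0 w4=0 w5=0 w3=0 w0=1 w1=1
  Δ1: clk:0→1
  Δ2: w6:0→1
  (2Δ to stable)
t=3 Δ0: w7=0 w2=0 w6=1 clk=1 w4=0 w5=0 w3=0 w0=1 w1=1
  Δ1: clk:1→0
  (1Δ to stable)
t=4 Δ0: w7=0 w2=0 w6=1 clk=0 w4=0 w5=0 w3=0 w0=1 w1=1
  Δ1: clk:0→1
  (1Δ to stable)

2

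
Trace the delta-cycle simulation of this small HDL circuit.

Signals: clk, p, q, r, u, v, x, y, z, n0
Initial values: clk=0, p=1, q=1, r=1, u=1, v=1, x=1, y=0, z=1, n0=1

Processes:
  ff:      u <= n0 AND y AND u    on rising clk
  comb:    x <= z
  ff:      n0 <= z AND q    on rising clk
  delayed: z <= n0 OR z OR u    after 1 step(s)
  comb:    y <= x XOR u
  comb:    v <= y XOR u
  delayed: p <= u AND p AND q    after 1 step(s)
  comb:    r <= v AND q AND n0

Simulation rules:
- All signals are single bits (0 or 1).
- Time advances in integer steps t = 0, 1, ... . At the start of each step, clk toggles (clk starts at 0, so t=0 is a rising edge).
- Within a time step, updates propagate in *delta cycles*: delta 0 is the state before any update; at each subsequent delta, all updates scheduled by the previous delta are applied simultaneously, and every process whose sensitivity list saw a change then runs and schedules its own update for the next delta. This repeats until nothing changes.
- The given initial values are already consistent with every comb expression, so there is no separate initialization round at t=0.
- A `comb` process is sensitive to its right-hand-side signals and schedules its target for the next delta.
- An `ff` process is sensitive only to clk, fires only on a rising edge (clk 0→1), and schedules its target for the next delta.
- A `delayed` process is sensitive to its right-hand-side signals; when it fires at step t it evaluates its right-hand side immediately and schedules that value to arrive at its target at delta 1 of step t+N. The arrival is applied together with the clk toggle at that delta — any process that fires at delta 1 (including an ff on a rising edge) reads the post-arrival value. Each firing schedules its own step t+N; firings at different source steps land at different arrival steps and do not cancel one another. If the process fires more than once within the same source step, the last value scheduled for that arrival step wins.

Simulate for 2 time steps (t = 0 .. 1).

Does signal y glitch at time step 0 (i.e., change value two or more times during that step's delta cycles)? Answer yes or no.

no

t0.Δ0 q=1 v=1 p=1 clk=0 n0=1 z=1 u=1 y=0 r=1 x=1
t0.Δ1 q=1 v=1 p=1 clk=1 n0=1 z=1 u=1 y=0 r=1 x=1
t0.Δ2 q=1 v=1 p=1 clk=1 n0=1 z=1 u=0 y=0 r=1 x=1
t0.Δ3 q=1 v=0 p=1 clk=1 n0=1 z=1 u=0 y=1 r=1 x=1
t0.Δ4 q=1 v=1 p=1 clk=1 n0=1 z=1 u=0 y=1 r=0 x=1
t0.Δ5 q=1 v=1 p=1 clk=1 n0=1 z=1 u=0 y=1 r=1 x=1
t1.Δ0 q=1 v=1 p=1 clk=1 n0=1 z=1 u=0 y=1 r=1 x=1
t1.Δ1 q=1 v=1 p=0 clk=0 n0=1 z=1 u=0 y=1 r=1 x=1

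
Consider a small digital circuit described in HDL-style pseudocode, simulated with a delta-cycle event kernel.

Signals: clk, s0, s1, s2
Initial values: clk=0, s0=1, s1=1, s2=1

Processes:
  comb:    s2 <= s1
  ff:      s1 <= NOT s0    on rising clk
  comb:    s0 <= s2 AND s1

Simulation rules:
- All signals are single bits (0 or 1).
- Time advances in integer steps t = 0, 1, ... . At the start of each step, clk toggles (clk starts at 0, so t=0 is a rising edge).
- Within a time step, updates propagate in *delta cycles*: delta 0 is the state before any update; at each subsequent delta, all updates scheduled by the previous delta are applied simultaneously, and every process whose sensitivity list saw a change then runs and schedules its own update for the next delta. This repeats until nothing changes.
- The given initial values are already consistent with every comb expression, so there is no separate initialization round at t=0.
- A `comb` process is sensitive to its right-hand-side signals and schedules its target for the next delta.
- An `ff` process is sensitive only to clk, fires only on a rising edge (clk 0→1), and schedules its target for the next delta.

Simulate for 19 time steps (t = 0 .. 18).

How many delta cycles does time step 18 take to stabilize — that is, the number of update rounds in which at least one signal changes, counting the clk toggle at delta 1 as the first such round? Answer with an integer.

[bits: clk,s2,s1,s0]
t=0: Δ0=0111 Δ1=1111 Δ2=1101 Δ3=1000 | 3Δ
t=1: Δ0=1000 Δ1=0000 | 1Δ
t=2: Δ0=0000 Δ1=1000 Δ2=1010 Δ3=1110 Δ4=1111 | 4Δ
t=3: Δ0=1111 Δ1=0111 | 1Δ
t=4: Δ0=0111 Δ1=1111 Δ2=1101 Δ3=1000 | 3Δ
t=5: Δ0=1000 Δ1=0000 | 1Δ
t=6: Δ0=0000 Δ1=1000 Δ2=1010 Δ3=1110 Δ4=1111 | 4Δ
t=7: Δ0=1111 Δ1=0111 | 1Δ
t=8: Δ0=0111 Δ1=1111 Δ2=1101 Δ3=1000 | 3Δ
t=9: Δ0=1000 Δ1=0000 | 1Δ
t=10: Δ0=0000 Δ1=1000 Δ2=1010 Δ3=1110 Δ4=1111 | 4Δ
t=11: Δ0=1111 Δ1=0111 | 1Δ
t=12: Δ0=0111 Δ1=1111 Δ2=1101 Δ3=1000 | 3Δ
t=13: Δ0=1000 Δ1=0000 | 1Δ
t=14: Δ0=0000 Δ1=1000 Δ2=1010 Δ3=1110 Δ4=1111 | 4Δ
t=15: Δ0=1111 Δ1=0111 | 1Δ
t=16: Δ0=0111 Δ1=1111 Δ2=1101 Δ3=1000 | 3Δ
t=17: Δ0=1000 Δ1=0000 | 1Δ
t=18: Δ0=0000 Δ1=1000 Δ2=1010 Δ3=1110 Δ4=1111 | 4Δ

4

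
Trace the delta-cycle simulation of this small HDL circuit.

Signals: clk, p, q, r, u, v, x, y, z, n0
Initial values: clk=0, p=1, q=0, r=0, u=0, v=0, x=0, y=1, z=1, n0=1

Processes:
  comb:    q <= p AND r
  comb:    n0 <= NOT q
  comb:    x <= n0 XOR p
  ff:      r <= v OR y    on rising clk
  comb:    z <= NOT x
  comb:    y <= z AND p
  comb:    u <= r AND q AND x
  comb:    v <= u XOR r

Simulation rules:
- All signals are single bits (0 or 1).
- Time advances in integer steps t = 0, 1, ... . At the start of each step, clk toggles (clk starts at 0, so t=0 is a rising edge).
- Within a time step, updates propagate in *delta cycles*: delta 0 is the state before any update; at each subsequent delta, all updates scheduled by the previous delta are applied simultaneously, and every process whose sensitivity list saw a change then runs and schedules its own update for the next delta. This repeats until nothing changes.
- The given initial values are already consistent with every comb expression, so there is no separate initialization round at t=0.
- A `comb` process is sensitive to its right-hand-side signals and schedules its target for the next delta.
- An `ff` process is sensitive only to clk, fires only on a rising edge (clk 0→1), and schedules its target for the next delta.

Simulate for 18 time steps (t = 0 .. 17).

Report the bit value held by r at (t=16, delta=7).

1

t=0 Δ0: z=1 y=1 p=1 x=0 r=0 u=0 n0=1 v=0 q=0 clk=0
  Δ1: clk:0→1
  Δ2: r:0→1
  Δ3: v:0→1, q:0→1
  Δ4: n0:1→0
  Δ5: x:0→1
  Δ6: z:1→0, u:0→1
  Δ7: y:1→0, v:1→0
  (7Δ to stable)
t=1 Δ0: z=0 y=0 p=1 x=1 r=1 u=1 n0=0 v=0 q=1 clk=1
  Δ1: clk:1→0
  (1Δ to stable)
t=2 Δ0: z=0 y=0 p=1 x=1 r=1 u=1 n0=0 v=0 q=1 clk=0
  Δ1: clk:0→1
  Δ2: r:1→0
  Δ3: u:1→0, v:0→1, q:1→0
  Δ4: n0:0→1, v:1→0
  Δ5: x:1→0
  Δ6: z:0→1
  Δ7: y:0→1
  (7Δ to stable)
t=3 Δ0: z=1 y=1 p=1 x=0 r=0 u=0 n0=1 v=0 q=0 clk=1
  Δ1: clk:1→0
  (1Δ to stable)
t=4 Δ0: z=1 y=1 p=1 x=0 r=0 u=0 n0=1 v=0 q=0 clk=0
  Δ1: clk:0→1
  Δ2: r:0→1
  Δ3: v:0→1, q:0→1
  Δ4: n0:1→0
  Δ5: x:0→1
  Δ6: z:1→0, u:0→1
  Δ7: y:1→0, v:1→0
  (7Δ to stable)
t=5 Δ0: z=0 y=0 p=1 x=1 r=1 u=1 n0=0 v=0 q=1 clk=1
  Δ1: clk:1→0
  (1Δ to stable)
t=6 Δ0: z=0 y=0 p=1 x=1 r=1 u=1 n0=0 v=0 q=1 clk=0
  Δ1: clk:0→1
  Δ2: r:1→0
  Δ3: u:1→0, v:0→1, q:1→0
  Δ4: n0:0→1, v:1→0
  Δ5: x:1→0
  Δ6: z:0→1
  Δ7: y:0→1
  (7Δ to stable)
t=7 Δ0: z=1 y=1 p=1 x=0 r=0 u=0 n0=1 v=0 q=0 clk=1
  Δ1: clk:1→0
  (1Δ to stable)
t=8 Δ0: z=1 y=1 p=1 x=0 r=0 u=0 n0=1 v=0 q=0 clk=0
  Δ1: clk:0→1
  Δ2: r:0→1
  Δ3: v:0→1, q:0→1
  Δ4: n0:1→0
  Δ5: x:0→1
  Δ6: z:1→0, u:0→1
  Δ7: y:1→0, v:1→0
  (7Δ to stable)
t=9 Δ0: z=0 y=0 p=1 x=1 r=1 u=1 n0=0 v=0 q=1 clk=1
  Δ1: clk:1→0
  (1Δ to stable)
t=10 Δ0: z=0 y=0 p=1 x=1 r=1 u=1 n0=0 v=0 q=1 clk=0
  Δ1: clk:0→1
  Δ2: r:1→0
  Δ3: u:1→0, v:0→1, q:1→0
  Δ4: n0:0→1, v:1→0
  Δ5: x:1→0
  Δ6: z:0→1
  Δ7: y:0→1
  (7Δ to stable)
t=11 Δ0: z=1 y=1 p=1 x=0 r=0 u=0 n0=1 v=0 q=0 clk=1
  Δ1: clk:1→0
  (1Δ to stable)
t=12 Δ0: z=1 y=1 p=1 x=0 r=0 u=0 n0=1 v=0 q=0 clk=0
  Δ1: clk:0→1
  Δ2: r:0→1
  Δ3: v:0→1, q:0→1
  Δ4: n0:1→0
  Δ5: x:0→1
  Δ6: z:1→0, u:0→1
  Δ7: y:1→0, v:1→0
  (7Δ to stable)
t=13 Δ0: z=0 y=0 p=1 x=1 r=1 u=1 n0=0 v=0 q=1 clk=1
  Δ1: clk:1→0
  (1Δ to stable)
t=14 Δ0: z=0 y=0 p=1 x=1 r=1 u=1 n0=0 v=0 q=1 clk=0
  Δ1: clk:0→1
  Δ2: r:1→0
  Δ3: u:1→0, v:0→1, q:1→0
  Δ4: n0:0→1, v:1→0
  Δ5: x:1→0
  Δ6: z:0→1
  Δ7: y:0→1
  (7Δ to stable)
t=15 Δ0: z=1 y=1 p=1 x=0 r=0 u=0 n0=1 v=0 q=0 clk=1
  Δ1: clk:1→0
  (1Δ to stable)
t=16 Δ0: z=1 y=1 p=1 x=0 r=0 u=0 n0=1 v=0 q=0 clk=0
  Δ1: clk:0→1
  Δ2: r:0→1
  Δ3: v:0→1, q:0→1
  Δ4: n0:1→0
  Δ5: x:0→1
  Δ6: z:1→0, u:0→1
  Δ7: y:1→0, v:1→0
  (7Δ to stable)
t=17 Δ0: z=0 y=0 p=1 x=1 r=1 u=1 n0=0 v=0 q=1 clk=1
  Δ1: clk:1→0
  (1Δ to stable)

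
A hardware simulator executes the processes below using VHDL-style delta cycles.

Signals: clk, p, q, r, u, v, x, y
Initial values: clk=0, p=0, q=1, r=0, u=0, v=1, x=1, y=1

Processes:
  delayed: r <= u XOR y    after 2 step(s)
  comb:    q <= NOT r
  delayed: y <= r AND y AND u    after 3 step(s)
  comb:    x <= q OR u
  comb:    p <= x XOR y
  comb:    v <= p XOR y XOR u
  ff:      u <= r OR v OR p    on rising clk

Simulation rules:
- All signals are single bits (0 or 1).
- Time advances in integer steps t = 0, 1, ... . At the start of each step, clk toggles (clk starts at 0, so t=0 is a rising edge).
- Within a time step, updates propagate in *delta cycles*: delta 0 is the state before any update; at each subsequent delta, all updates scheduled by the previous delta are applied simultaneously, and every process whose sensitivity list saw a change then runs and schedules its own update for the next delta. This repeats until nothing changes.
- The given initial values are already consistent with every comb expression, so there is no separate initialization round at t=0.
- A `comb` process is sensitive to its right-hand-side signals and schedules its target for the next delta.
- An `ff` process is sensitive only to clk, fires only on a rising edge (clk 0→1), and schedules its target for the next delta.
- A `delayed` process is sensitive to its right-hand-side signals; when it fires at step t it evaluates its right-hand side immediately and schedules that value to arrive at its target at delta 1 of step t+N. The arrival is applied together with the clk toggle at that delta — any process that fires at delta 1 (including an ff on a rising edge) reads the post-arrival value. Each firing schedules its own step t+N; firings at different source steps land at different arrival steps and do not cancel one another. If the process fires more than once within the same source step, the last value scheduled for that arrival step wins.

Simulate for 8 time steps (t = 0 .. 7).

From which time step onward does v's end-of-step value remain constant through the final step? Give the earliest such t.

4

t=0 Δ0: clk=0 q=1 v=1 r=0 u=0 y=1 x=1 p=0
  Δ1: clk:0→1
  Δ2: u:0→1
  Δ3: v:1→0
  (3Δ to stable)
t=1 Δ0: clk=1 q=1 v=0 r=0 u=1 y=1 x=1 p=0
  Δ1: clk:1→0
  (1Δ to stable)
t=2 Δ0: clk=0 q=1 v=0 r=0 u=1 y=1 x=1 p=0
  Δ1: clk:0→1
  Δ2: u:1→0
  Δ3: v:0→1
  (3Δ to stable)
t=3 Δ0: clk=1 q=1 v=1 r=0 u=0 y=1 x=1 p=0
  Δ1: clk:1→0, y:1→0
  Δ2: v:1→0, p:0→1
  Δ3: v:0→1
  (3Δ to stable)
t=4 Δ0: clk=0 q=1 v=1 r=0 u=0 y=0 x=1 p=1
  Δ1: clk:0→1, r:0→1
  Δ2: q:1→0, u:0→1
  Δ3: v:1→0
  (3Δ to stable)
t=5 Δ0: clk=1 q=0 v=0 r=1 u=1 y=0 x=1 p=1
  Δ1: clk:1→0, r:1→0
  Δ2: q:0→1
  (2Δ to stable)
t=6 Δ0: clk=0 q=1 v=0 r=0 u=1 y=0 x=1 p=1
  Δ1: clk:0→1, r:0→1
  Δ2: q:1→0
  (2Δ to stable)
t=7 Δ0: clk=1 q=0 v=0 r=1 u=1 y=0 x=1 p=1
  Δ1: clk:1→0
  (1Δ to stable)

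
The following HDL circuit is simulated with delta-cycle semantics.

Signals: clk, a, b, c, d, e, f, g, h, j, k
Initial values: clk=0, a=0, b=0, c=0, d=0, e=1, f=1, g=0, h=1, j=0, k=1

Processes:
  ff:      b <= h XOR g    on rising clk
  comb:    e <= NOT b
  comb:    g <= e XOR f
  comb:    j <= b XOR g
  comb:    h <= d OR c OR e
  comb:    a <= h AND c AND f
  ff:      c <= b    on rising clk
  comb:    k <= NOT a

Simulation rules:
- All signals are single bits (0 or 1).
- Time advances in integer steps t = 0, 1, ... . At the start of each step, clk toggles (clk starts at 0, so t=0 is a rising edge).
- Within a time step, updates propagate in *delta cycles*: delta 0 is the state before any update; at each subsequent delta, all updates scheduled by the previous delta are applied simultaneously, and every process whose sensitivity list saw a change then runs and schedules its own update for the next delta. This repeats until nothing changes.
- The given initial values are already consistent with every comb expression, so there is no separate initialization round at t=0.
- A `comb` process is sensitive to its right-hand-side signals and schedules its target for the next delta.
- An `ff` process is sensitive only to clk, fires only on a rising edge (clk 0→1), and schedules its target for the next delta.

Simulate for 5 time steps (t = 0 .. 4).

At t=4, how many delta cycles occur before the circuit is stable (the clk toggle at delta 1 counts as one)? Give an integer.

t=0 Δ0: f=1 c=0 k=1 clk=0 a=0 j=0 d=0 g=0 e=1 h=1 b=0
  Δ1: clk:0→1
  Δ2: b:0→1
  Δ3: j:0→1, e:1→0
  Δ4: g:0→1, h:1→0
  Δ5: j:1→0
  (5Δ to stable)
t=1 Δ0: f=1 c=0 k=1 clk=1 a=0 j=0 d=0 g=1 e=0 h=0 b=1
  Δ1: clk:1→0
  (1Δ to stable)
t=2 Δ0: f=1 c=0 k=1 clk=0 a=0 j=0 d=0 g=1 e=0 h=0 b=1
  Δ1: clk:0→1
  Δ2: c:0→1
  Δ3: h:0→1
  Δ4: a:0→1
  Δ5: k:1→0
  (5Δ to stable)
t=3 Δ0: f=1 c=1 k=0 clk=1 a=1 j=0 d=0 g=1 e=0 h=1 b=1
  Δ1: clk:1→0
  (1Δ to stable)
t=4 Δ0: f=1 c=1 k=0 clk=0 a=1 j=0 d=0 g=1 e=0 h=1 b=1
  Δ1: clk:0→1
  Δ2: b:1→0
  Δ3: j:0→1, e:0→1
  Δ4: g:1→0
  Δ5: j:1→0
  (5Δ to stable)

5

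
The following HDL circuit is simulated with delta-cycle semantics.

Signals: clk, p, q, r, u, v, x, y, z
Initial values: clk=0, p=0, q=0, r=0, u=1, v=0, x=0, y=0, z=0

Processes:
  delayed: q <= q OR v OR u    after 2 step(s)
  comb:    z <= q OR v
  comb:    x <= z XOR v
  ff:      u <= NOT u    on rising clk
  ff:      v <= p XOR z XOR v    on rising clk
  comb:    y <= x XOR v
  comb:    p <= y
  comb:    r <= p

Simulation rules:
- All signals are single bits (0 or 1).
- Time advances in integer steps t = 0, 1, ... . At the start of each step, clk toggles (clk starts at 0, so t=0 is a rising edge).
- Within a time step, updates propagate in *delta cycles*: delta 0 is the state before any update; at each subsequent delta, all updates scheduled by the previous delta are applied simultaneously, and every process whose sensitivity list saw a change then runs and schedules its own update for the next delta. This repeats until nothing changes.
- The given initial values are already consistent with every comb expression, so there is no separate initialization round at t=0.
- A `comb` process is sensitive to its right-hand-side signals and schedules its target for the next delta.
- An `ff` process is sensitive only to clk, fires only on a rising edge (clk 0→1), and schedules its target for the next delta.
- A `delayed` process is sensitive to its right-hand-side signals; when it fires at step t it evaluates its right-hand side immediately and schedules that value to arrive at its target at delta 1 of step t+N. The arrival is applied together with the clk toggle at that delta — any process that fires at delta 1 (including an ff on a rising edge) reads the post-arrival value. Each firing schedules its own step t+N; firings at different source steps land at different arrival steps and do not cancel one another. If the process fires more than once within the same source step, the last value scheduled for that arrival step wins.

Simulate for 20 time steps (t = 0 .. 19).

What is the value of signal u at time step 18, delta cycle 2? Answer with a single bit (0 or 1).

1

[bits: x,p,u,v,r,q,y,clk,z]
t=0: Δ0=001000000 Δ1=001000010 Δ2=000000010 | 2Δ
t=1: Δ0=000000010 Δ1=000000000 | 1Δ
t=2: Δ0=000000000 Δ1=000000010 Δ2=001000010 | 2Δ
t=3: Δ0=001000010 Δ1=001000000 | 1Δ
t=4: Δ0=001000000 Δ1=001001010 Δ2=000001011 Δ3=100001011 Δ4=100001111 Δ5=110001111 Δ6=110011111 | 6Δ
t=5: Δ0=110011111 Δ1=110011101 | 1Δ
t=6: Δ0=110011101 Δ1=110011111 Δ2=111011111 | 2Δ
t=7: Δ0=111011111 Δ1=111011101 | 1Δ
t=8: Δ0=111011101 Δ1=111011111 Δ2=110011111 | 2Δ
t=9: Δ0=110011111 Δ1=110011101 | 1Δ
t=10: Δ0=110011101 Δ1=110011111 Δ2=111011111 | 2Δ
t=11: Δ0=111011111 Δ1=111011101 | 1Δ
t=12: Δ0=111011101 Δ1=111011111 Δ2=110011111 | 2Δ
t=13: Δ0=110011111 Δ1=110011101 | 1Δ
t=14: Δ0=110011101 Δ1=110011111 Δ2=111011111 | 2Δ
t=15: Δ0=111011111 Δ1=111011101 | 1Δ
t=16: Δ0=111011101 Δ1=111011111 Δ2=110011111 | 2Δ
t=17: Δ0=110011111 Δ1=110011101 | 1Δ
t=18: Δ0=110011101 Δ1=110011111 Δ2=111011111 | 2Δ
t=19: Δ0=111011111 Δ1=111011101 | 1Δ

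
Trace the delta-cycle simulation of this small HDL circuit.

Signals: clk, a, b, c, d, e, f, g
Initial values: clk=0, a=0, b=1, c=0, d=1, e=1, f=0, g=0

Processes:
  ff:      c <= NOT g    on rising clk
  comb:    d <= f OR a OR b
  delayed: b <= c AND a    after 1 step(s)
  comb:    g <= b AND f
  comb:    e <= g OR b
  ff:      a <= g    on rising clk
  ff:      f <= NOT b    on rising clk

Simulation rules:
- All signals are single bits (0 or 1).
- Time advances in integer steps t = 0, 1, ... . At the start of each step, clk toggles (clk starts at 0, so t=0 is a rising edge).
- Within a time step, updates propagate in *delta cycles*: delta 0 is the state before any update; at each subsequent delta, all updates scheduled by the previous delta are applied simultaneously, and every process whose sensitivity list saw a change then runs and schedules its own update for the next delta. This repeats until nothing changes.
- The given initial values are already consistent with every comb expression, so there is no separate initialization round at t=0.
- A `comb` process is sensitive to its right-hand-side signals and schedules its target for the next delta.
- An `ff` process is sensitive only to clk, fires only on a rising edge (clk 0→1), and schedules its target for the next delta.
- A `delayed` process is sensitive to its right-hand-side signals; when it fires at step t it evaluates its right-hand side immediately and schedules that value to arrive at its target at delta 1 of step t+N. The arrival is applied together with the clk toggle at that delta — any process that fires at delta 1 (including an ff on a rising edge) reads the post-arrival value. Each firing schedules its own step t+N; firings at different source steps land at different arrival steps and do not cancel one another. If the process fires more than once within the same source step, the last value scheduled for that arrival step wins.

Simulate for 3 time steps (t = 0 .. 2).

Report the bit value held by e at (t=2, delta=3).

0

t=0 Δ0: a=0 c=0 clk=0 e=1 g=0 d=1 f=0 b=1
  Δ1: clk:0→1
  Δ2: c:0→1
  (2Δ to stable)
t=1 Δ0: a=0 c=1 clk=1 e=1 g=0 d=1 f=0 b=1
  Δ1: clk:1→0, b:1→0
  Δ2: e:1→0, d:1→0
  (2Δ to stable)
t=2 Δ0: a=0 c=1 clk=0 e=0 g=0 d=0 f=0 b=0
  Δ1: clk:0→1
  Δ2: f:0→1
  Δ3: d:0→1
  (3Δ to stable)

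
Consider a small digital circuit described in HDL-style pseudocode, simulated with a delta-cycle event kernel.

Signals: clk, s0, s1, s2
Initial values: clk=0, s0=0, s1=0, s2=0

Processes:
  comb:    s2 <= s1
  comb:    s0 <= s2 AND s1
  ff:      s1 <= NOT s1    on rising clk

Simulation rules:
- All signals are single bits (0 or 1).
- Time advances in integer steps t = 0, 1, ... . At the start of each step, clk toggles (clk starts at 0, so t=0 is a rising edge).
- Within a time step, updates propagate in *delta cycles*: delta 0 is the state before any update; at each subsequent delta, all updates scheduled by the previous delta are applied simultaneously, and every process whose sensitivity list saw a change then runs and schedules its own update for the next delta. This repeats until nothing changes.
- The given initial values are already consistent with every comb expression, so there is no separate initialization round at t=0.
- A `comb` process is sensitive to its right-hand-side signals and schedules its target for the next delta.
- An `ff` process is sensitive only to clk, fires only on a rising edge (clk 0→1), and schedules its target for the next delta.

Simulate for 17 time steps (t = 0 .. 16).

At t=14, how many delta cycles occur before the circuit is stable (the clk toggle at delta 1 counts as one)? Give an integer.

3

t0.Δ0 clk=0 s0=0 s1=0 s2=0
t0.Δ1 clk=1 s0=0 s1=0 s2=0
t0.Δ2 clk=1 s0=0 s1=1 s2=0
t0.Δ3 clk=1 s0=0 s1=1 s2=1
t0.Δ4 clk=1 s0=1 s1=1 s2=1
t1.Δ0 clk=1 s0=1 s1=1 s2=1
t1.Δ1 clk=0 s0=1 s1=1 s2=1
t2.Δ0 clk=0 s0=1 s1=1 s2=1
t2.Δ1 clk=1 s0=1 s1=1 s2=1
t2.Δ2 clk=1 s0=1 s1=0 s2=1
t2.Δ3 clk=1 s0=0 s1=0 s2=0
t3.Δ0 clk=1 s0=0 s1=0 s2=0
t3.Δ1 clk=0 s0=0 s1=0 s2=0
t4.Δ0 clk=0 s0=0 s1=0 s2=0
t4.Δ1 clk=1 s0=0 s1=0 s2=0
t4.Δ2 clk=1 s0=0 s1=1 s2=0
t4.Δ3 clk=1 s0=0 s1=1 s2=1
t4.Δ4 clk=1 s0=1 s1=1 s2=1
t5.Δ0 clk=1 s0=1 s1=1 s2=1
t5.Δ1 clk=0 s0=1 s1=1 s2=1
t6.Δ0 clk=0 s0=1 s1=1 s2=1
t6.Δ1 clk=1 s0=1 s1=1 s2=1
t6.Δ2 clk=1 s0=1 s1=0 s2=1
t6.Δ3 clk=1 s0=0 s1=0 s2=0
t7.Δ0 clk=1 s0=0 s1=0 s2=0
t7.Δ1 clk=0 s0=0 s1=0 s2=0
t8.Δ0 clk=0 s0=0 s1=0 s2=0
t8.Δ1 clk=1 s0=0 s1=0 s2=0
t8.Δ2 clk=1 s0=0 s1=1 s2=0
t8.Δ3 clk=1 s0=0 s1=1 s2=1
t8.Δ4 clk=1 s0=1 s1=1 s2=1
t9.Δ0 clk=1 s0=1 s1=1 s2=1
t9.Δ1 clk=0 s0=1 s1=1 s2=1
t10.Δ0 clk=0 s0=1 s1=1 s2=1
t10.Δ1 clk=1 s0=1 s1=1 s2=1
t10.Δ2 clk=1 s0=1 s1=0 s2=1
t10.Δ3 clk=1 s0=0 s1=0 s2=0
t11.Δ0 clk=1 s0=0 s1=0 s2=0
t11.Δ1 clk=0 s0=0 s1=0 s2=0
t12.Δ0 clk=0 s0=0 s1=0 s2=0
t12.Δ1 clk=1 s0=0 s1=0 s2=0
t12.Δ2 clk=1 s0=0 s1=1 s2=0
t12.Δ3 clk=1 s0=0 s1=1 s2=1
t12.Δ4 clk=1 s0=1 s1=1 s2=1
t13.Δ0 clk=1 s0=1 s1=1 s2=1
t13.Δ1 clk=0 s0=1 s1=1 s2=1
t14.Δ0 clk=0 s0=1 s1=1 s2=1
t14.Δ1 clk=1 s0=1 s1=1 s2=1
t14.Δ2 clk=1 s0=1 s1=0 s2=1
t14.Δ3 clk=1 s0=0 s1=0 s2=0
t15.Δ0 clk=1 s0=0 s1=0 s2=0
t15.Δ1 clk=0 s0=0 s1=0 s2=0
t16.Δ0 clk=0 s0=0 s1=0 s2=0
t16.Δ1 clk=1 s0=0 s1=0 s2=0
t16.Δ2 clk=1 s0=0 s1=1 s2=0
t16.Δ3 clk=1 s0=0 s1=1 s2=1
t16.Δ4 clk=1 s0=1 s1=1 s2=1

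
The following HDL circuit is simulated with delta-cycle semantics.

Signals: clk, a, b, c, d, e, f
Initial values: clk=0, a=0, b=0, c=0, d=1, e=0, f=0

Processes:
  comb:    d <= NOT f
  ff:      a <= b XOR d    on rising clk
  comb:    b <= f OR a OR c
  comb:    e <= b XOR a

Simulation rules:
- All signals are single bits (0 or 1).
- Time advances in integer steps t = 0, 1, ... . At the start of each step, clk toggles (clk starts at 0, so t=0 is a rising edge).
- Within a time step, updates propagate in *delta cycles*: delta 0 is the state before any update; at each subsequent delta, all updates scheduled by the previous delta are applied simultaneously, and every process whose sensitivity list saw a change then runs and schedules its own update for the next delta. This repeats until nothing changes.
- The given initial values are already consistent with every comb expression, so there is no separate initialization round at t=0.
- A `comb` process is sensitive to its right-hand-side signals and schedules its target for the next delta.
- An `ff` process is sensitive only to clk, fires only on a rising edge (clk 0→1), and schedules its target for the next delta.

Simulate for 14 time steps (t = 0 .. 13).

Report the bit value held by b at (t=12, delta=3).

1

t=0 Δ0: e=0 c=0 d=1 b=0 clk=0 f=0 a=0
  Δ1: clk:0→1
  Δ2: a:0→1
  Δ3: e:0→1, b:0→1
  Δ4: e:1→0
  (4Δ to stable)
t=1 Δ0: e=0 c=0 d=1 b=1 clk=1 f=0 a=1
  Δ1: clk:1→0
  (1Δ to stable)
t=2 Δ0: e=0 c=0 d=1 b=1 clk=0 f=0 a=1
  Δ1: clk:0→1
  Δ2: a:1→0
  Δ3: e:0→1, b:1→0
  Δ4: e:1→0
  (4Δ to stable)
t=3 Δ0: e=0 c=0 d=1 b=0 clk=1 f=0 a=0
  Δ1: clk:1→0
  (1Δ to stable)
t=4 Δ0: e=0 c=0 d=1 b=0 clk=0 f=0 a=0
  Δ1: clk:0→1
  Δ2: a:0→1
  Δ3: e:0→1, b:0→1
  Δ4: e:1→0
  (4Δ to stable)
t=5 Δ0: e=0 c=0 d=1 b=1 clk=1 f=0 a=1
  Δ1: clk:1→0
  (1Δ to stable)
t=6 Δ0: e=0 c=0 d=1 b=1 clk=0 f=0 a=1
  Δ1: clk:0→1
  Δ2: a:1→0
  Δ3: e:0→1, b:1→0
  Δ4: e:1→0
  (4Δ to stable)
t=7 Δ0: e=0 c=0 d=1 b=0 clk=1 f=0 a=0
  Δ1: clk:1→0
  (1Δ to stable)
t=8 Δ0: e=0 c=0 d=1 b=0 clk=0 f=0 a=0
  Δ1: clk:0→1
  Δ2: a:0→1
  Δ3: e:0→1, b:0→1
  Δ4: e:1→0
  (4Δ to stable)
t=9 Δ0: e=0 c=0 d=1 b=1 clk=1 f=0 a=1
  Δ1: clk:1→0
  (1Δ to stable)
t=10 Δ0: e=0 c=0 d=1 b=1 clk=0 f=0 a=1
  Δ1: clk:0→1
  Δ2: a:1→0
  Δ3: e:0→1, b:1→0
  Δ4: e:1→0
  (4Δ to stable)
t=11 Δ0: e=0 c=0 d=1 b=0 clk=1 f=0 a=0
  Δ1: clk:1→0
  (1Δ to stable)
t=12 Δ0: e=0 c=0 d=1 b=0 clk=0 f=0 a=0
  Δ1: clk:0→1
  Δ2: a:0→1
  Δ3: e:0→1, b:0→1
  Δ4: e:1→0
  (4Δ to stable)
t=13 Δ0: e=0 c=0 d=1 b=1 clk=1 f=0 a=1
  Δ1: clk:1→0
  (1Δ to stable)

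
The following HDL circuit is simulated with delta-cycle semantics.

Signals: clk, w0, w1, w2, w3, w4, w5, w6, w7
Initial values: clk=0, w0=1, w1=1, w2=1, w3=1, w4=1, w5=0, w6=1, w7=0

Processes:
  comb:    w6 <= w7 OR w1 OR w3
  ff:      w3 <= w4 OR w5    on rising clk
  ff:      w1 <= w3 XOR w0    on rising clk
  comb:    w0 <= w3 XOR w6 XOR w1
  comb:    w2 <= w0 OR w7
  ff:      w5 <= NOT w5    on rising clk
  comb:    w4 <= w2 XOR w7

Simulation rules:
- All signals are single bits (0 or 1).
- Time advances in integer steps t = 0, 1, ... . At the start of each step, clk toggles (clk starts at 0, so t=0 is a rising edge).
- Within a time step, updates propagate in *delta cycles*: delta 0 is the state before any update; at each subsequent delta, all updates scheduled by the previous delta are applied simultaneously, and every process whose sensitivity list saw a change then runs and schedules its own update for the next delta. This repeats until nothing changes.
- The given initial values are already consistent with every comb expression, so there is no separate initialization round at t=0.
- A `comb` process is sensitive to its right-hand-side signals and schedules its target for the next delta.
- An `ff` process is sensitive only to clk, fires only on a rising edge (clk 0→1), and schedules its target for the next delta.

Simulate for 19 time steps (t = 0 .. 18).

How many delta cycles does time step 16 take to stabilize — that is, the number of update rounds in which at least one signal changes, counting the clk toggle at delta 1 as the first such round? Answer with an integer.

t=0 Δ0: w6=1 w3=1 w0=1 w5=0 w4=1 w7=0 w1=1 clk=0 w2=1
  Δ1: clk:0→1
  Δ2: w5:0→1, w1:1→0
  Δ3: w0:1→0
  Δ4: w2:1→0
  Δ5: w4:1→0
  (5Δ to stable)
t=1 Δ0: w6=1 w3=1 w0=0 w5=1 w4=0 w7=0 w1=0 clk=1 w2=0
  Δ1: clk:1→0
  (1Δ to stable)
t=2 Δ0: w6=1 w3=1 w0=0 w5=1 w4=0 w7=0 w1=0 clk=0 w2=0
  Δ1: clk:0→1
  Δ2: w5:1→0, w1:0→1
  Δ3: w0:0→1
  Δ4: w2:0→1
  Δ5: w4:0→1
  (5Δ to stable)
t=3 Δ0: w6=1 w3=1 w0=1 w5=0 w4=1 w7=0 w1=1 clk=1 w2=1
  Δ1: clk:1→0
  (1Δ to stable)
t=4 Δ0: w6=1 w3=1 w0=1 w5=0 w4=1 w7=0 w1=1 clk=0 w2=1
  Δ1: clk:0→1
  Δ2: w5:0→1, w1:1→0
  Δ3: w0:1→0
  Δ4: w2:1→0
  Δ5: w4:1→0
  (5Δ to stable)
t=5 Δ0: w6=1 w3=1 w0=0 w5=1 w4=0 w7=0 w1=0 clk=1 w2=0
  Δ1: clk:1→0
  (1Δ to stable)
t=6 Δ0: w6=1 w3=1 w0=0 w5=1 w4=0 w7=0 w1=0 clk=0 w2=0
  Δ1: clk:0→1
  Δ2: w5:1→0, w1:0→1
  Δ3: w0:0→1
  Δ4: w2:0→1
  Δ5: w4:0→1
  (5Δ to stable)
t=7 Δ0: w6=1 w3=1 w0=1 w5=0 w4=1 w7=0 w1=1 clk=1 w2=1
  Δ1: clk:1→0
  (1Δ to stable)
t=8 Δ0: w6=1 w3=1 w0=1 w5=0 w4=1 w7=0 w1=1 clk=0 w2=1
  Δ1: clk:0→1
  Δ2: w5:0→1, w1:1→0
  Δ3: w0:1→0
  Δ4: w2:1→0
  Δ5: w4:1→0
  (5Δ to stable)
t=9 Δ0: w6=1 w3=1 w0=0 w5=1 w4=0 w7=0 w1=0 clk=1 w2=0
  Δ1: clk:1→0
  (1Δ to stable)
t=10 Δ0: w6=1 w3=1 w0=0 w5=1 w4=0 w7=0 w1=0 clk=0 w2=0
  Δ1: clk:0→1
  Δ2: w5:1→0, w1:0→1
  Δ3: w0:0→1
  Δ4: w2:0→1
  Δ5: w4:0→1
  (5Δ to stable)
t=11 Δ0: w6=1 w3=1 w0=1 w5=0 w4=1 w7=0 w1=1 clk=1 w2=1
  Δ1: clk:1→0
  (1Δ to stable)
t=12 Δ0: w6=1 w3=1 w0=1 w5=0 w4=1 w7=0 w1=1 clk=0 w2=1
  Δ1: clk:0→1
  Δ2: w5:0→1, w1:1→0
  Δ3: w0:1→0
  Δ4: w2:1→0
  Δ5: w4:1→0
  (5Δ to stable)
t=13 Δ0: w6=1 w3=1 w0=0 w5=1 w4=0 w7=0 w1=0 clk=1 w2=0
  Δ1: clk:1→0
  (1Δ to stable)
t=14 Δ0: w6=1 w3=1 w0=0 w5=1 w4=0 w7=0 w1=0 clk=0 w2=0
  Δ1: clk:0→1
  Δ2: w5:1→0, w1:0→1
  Δ3: w0:0→1
  Δ4: w2:0→1
  Δ5: w4:0→1
  (5Δ to stable)
t=15 Δ0: w6=1 w3=1 w0=1 w5=0 w4=1 w7=0 w1=1 clk=1 w2=1
  Δ1: clk:1→0
  (1Δ to stable)
t=16 Δ0: w6=1 w3=1 w0=1 w5=0 w4=1 w7=0 w1=1 clk=0 w2=1
  Δ1: clk:0→1
  Δ2: w5:0→1, w1:1→0
  Δ3: w0:1→0
  Δ4: w2:1→0
  Δ5: w4:1→0
  (5Δ to stable)
t=17 Δ0: w6=1 w3=1 w0=0 w5=1 w4=0 w7=0 w1=0 clk=1 w2=0
  Δ1: clk:1→0
  (1Δ to stable)
t=18 Δ0: w6=1 w3=1 w0=0 w5=1 w4=0 w7=0 w1=0 clk=0 w2=0
  Δ1: clk:0→1
  Δ2: w5:1→0, w1:0→1
  Δ3: w0:0→1
  Δ4: w2:0→1
  Δ5: w4:0→1
  (5Δ to stable)

5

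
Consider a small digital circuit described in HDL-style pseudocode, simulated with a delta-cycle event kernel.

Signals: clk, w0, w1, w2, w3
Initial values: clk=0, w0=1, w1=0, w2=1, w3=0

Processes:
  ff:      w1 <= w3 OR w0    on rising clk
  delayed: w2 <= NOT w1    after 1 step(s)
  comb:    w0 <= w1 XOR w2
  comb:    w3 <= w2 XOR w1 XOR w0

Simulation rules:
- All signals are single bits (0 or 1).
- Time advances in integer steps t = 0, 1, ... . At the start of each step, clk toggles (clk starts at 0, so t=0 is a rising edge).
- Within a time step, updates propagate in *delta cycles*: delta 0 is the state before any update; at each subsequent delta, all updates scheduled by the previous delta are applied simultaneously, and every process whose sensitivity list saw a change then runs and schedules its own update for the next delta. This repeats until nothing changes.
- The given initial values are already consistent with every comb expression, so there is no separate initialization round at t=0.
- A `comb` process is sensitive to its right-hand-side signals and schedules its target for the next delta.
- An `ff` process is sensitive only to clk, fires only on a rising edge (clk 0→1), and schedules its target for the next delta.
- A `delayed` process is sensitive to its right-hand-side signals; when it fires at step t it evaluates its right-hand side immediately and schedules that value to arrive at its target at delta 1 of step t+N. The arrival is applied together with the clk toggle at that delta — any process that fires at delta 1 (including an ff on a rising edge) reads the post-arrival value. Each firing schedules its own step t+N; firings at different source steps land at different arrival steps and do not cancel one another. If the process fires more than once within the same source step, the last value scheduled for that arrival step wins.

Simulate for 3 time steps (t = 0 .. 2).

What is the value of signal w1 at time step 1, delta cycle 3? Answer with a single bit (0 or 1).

1

t0.Δ0 w3=0 w2=1 w1=0 w0=1 clk=0
t0.Δ1 w3=0 w2=1 w1=0 w0=1 clk=1
t0.Δ2 w3=0 w2=1 w1=1 w0=1 clk=1
t0.Δ3 w3=1 w2=1 w1=1 w0=0 clk=1
t0.Δ4 w3=0 w2=1 w1=1 w0=0 clk=1
t1.Δ0 w3=0 w2=1 w1=1 w0=0 clk=1
t1.Δ1 w3=0 w2=0 w1=1 w0=0 clk=0
t1.Δ2 w3=1 w2=0 w1=1 w0=1 clk=0
t1.Δ3 w3=0 w2=0 w1=1 w0=1 clk=0
t2.Δ0 w3=0 w2=0 w1=1 w0=1 clk=0
t2.Δ1 w3=0 w2=0 w1=1 w0=1 clk=1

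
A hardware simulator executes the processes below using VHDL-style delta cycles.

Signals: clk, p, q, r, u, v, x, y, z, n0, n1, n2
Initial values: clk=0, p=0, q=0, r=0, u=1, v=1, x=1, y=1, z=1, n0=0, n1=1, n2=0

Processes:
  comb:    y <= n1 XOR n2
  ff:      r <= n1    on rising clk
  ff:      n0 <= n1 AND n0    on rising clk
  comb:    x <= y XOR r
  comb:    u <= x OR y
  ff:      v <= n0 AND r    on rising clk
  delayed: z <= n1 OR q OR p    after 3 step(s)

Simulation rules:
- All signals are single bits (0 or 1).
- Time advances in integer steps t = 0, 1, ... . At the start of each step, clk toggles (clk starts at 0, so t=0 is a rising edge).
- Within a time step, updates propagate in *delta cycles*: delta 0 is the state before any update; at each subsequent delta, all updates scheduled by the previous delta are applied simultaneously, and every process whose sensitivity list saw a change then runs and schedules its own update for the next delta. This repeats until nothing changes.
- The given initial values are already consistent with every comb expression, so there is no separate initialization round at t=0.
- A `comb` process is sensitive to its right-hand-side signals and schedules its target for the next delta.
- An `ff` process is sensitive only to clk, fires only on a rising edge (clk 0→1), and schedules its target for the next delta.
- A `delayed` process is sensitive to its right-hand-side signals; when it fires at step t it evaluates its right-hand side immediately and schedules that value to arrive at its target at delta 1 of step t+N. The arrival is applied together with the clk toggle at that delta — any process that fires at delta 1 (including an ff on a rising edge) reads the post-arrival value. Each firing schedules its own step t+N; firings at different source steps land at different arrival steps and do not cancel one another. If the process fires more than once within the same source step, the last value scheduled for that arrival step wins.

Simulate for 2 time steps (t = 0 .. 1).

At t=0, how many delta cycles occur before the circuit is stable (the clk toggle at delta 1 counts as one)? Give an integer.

t=0 Δ0: x=1 p=0 n1=1 u=1 n0=0 r=0 clk=0 z=1 q=0 v=1 y=1 n2=0
  Δ1: clk:0→1
  Δ2: r:0→1, v:1→0
  Δ3: x:1→0
  (3Δ to stable)
t=1 Δ0: x=0 p=0 n1=1 u=1 n0=0 r=1 clk=1 z=1 q=0 v=0 y=1 n2=0
  Δ1: clk:1→0
  (1Δ to stable)

3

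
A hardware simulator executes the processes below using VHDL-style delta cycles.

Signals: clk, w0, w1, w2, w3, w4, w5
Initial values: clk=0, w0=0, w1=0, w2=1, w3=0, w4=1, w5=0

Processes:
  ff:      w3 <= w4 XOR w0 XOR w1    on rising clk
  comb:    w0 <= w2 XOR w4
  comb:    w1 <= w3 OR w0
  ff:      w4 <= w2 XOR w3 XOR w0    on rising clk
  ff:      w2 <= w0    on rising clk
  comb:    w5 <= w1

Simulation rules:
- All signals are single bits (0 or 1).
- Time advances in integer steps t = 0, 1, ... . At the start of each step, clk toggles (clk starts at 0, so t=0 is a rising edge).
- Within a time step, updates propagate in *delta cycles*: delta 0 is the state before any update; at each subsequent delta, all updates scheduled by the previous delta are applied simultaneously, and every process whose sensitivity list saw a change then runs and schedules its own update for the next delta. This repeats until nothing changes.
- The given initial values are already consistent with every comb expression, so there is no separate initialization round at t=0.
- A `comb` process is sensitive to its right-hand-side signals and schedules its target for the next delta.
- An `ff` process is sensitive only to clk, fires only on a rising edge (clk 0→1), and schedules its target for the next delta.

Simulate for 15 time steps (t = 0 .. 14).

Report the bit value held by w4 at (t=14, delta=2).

[bits: w0,w4,w3,w5,w2,clk,w1]
t=0: Δ0=0100100 Δ1=0100110 Δ2=0110010 Δ3=1110011 Δ4=1111011 | 4Δ
t=1: Δ0=1111011 Δ1=1111001 | 1Δ
t=2: Δ0=1111001 Δ1=1111011 Δ2=1011111 | 2Δ
t=3: Δ0=1011111 Δ1=1011101 | 1Δ
t=4: Δ0=1011101 Δ1=1011111 Δ2=1101111 Δ3=0101111 Δ4=0101110 Δ5=0100110 | 5Δ
t=5: Δ0=0100110 Δ1=0100100 | 1Δ
t=6: Δ0=0100100 Δ1=0100110 Δ2=0110010 Δ3=1110011 Δ4=1111011 | 4Δ
t=7: Δ0=1111011 Δ1=1111001 | 1Δ
t=8: Δ0=1111001 Δ1=1111011 Δ2=1011111 | 2Δ
t=9: Δ0=1011111 Δ1=1011101 | 1Δ
t=10: Δ0=1011101 Δ1=1011111 Δ2=1101111 Δ3=0101111 Δ4=0101110 Δ5=0100110 | 5Δ
t=11: Δ0=0100110 Δ1=0100100 | 1Δ
t=12: Δ0=0100100 Δ1=0100110 Δ2=0110010 Δ3=1110011 Δ4=1111011 | 4Δ
t=13: Δ0=1111011 Δ1=1111001 | 1Δ
t=14: Δ0=1111001 Δ1=1111011 Δ2=1011111 | 2Δ

0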